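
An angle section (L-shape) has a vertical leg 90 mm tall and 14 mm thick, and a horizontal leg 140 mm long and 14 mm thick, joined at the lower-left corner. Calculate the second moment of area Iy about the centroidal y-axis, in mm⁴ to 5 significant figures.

Iy ≈ 5.9559 × 10⁶ mm⁴

Split into non-overlapping primitives; take the origin at the lower-left of the bounding box.
Vertical leg: 14 × 90, A = 1 260 mm², x = 7 mm, Ī = 20 580 mm⁴.
Horizontal leg (remainder): 126 × 14, A = 1 764 mm², x = 77 mm, Ī = 2 333 772 mm⁴.
Centroid: x̄ = ΣA·x / ΣA = 47.83333 mm.
Transfer each piece to the centroidal y-axis using Ī + A·d² with d = x − 47.83333:
  vertical leg: d = -40.83333 mm → contributes +2 121 455 mm⁴
  horizontal leg (remainder): d = 29.16667 mm → contributes +3 834 397 mm⁴
Total I = 5 955 852 mm⁴.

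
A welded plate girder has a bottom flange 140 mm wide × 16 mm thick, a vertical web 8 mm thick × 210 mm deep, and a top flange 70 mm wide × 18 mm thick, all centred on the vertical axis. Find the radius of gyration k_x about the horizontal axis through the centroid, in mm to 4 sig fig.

k_x ≈ 97.18 mm

Decompose the section into non-overlapping parts with the origin at the bottom-left of its bounding rectangle.
Bottom plate: 140 × 16, A = 2 240 mm², y = 8 mm, Ī = 47786.7 mm⁴.
Web plate: 8 × 210, A = 1 680 mm², y = 121 mm, Ī = 6 174 000 mm⁴.
Top plate: 70 × 18, A = 1 260 mm², y = 235 mm, Ī = 34 020 mm⁴.
Centroid: ȳ = ΣA·y / ΣA = 99.8649 mm.
Transfer each piece to the horizontal axis through the centroid using Ī + A·d² with d = y − 99.8649:
  bottom plate: d = -91.8649 mm → contributes +18 951 490 mm⁴
  web plate: d = 21.1351 mm → contributes +6 924 446 mm⁴
  top plate: d = 135.135 mm → contributes +23 043 516 mm⁴
Total I = 48 919 452 mm⁴.
Radius of gyration: k = √(I/A) = √(48 919 452 / 5 180) = 97.1798 mm.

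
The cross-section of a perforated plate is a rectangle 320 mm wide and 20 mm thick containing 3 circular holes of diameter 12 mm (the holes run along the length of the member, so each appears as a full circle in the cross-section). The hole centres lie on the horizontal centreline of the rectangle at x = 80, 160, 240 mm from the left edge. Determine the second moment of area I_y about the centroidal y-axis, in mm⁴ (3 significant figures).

Treat the section as a set of non-overlapping primitives; coordinates are from the bounding-box lower-left.
Plate: 320 × 20, A = 6 400 mm², x = 160 mm, Ī = 54 613 333 mm⁴.
Hole 1 (subtracted): ⌀12, A = 113.1 mm², x = 80 mm, Ī = 1017.9 mm⁴.
Hole 2 (subtracted): ⌀12, A = 113.1 mm², x = 160 mm, Ī = 1017.9 mm⁴.
Hole 3 (subtracted): ⌀12, A = 113.1 mm², x = 240 mm, Ī = 1017.9 mm⁴.
By symmetry the centroid is at mid-width, x̄ = 160 mm.
Transfer each piece to the centroidal y-axis using Ī + A·d² with d = x − 160:
  plate: d = 0 mm → contributes +54 613 333 mm⁴
  hole 1: d = -80 mm → contributes −724 841 mm⁴
  hole 2: d = 0 mm → contributes −1017.9 mm⁴
  hole 3: d = 80 mm → contributes −724 841 mm⁴
Total I = 53 162 634 mm⁴.

I_y ≈ 5.32 × 10⁷ mm⁴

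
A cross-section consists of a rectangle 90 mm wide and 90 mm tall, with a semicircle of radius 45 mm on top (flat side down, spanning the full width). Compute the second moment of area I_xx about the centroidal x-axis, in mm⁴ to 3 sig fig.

I_xx ≈ 1.53 × 10⁷ mm⁴

Treat the section as a set of non-overlapping primitives; coordinates are from the bounding-box lower-left.
Rectangular body: 90 × 90, A = 8 100 mm², y = 45 mm, Ī = 5 467 500 mm⁴.
Semicircular cap: semicircle r = 45, A = 3180.9 mm², y = 109.1 mm, Ī = 450 072 mm⁴.
Centroid: ȳ = ΣA·y / ΣA = 63.074 mm.
Transfer each piece to the centroidal x-axis using Ī + A·d² with d = y − 63.074:
  rectangular body: d = -18.074 mm → contributes +8 113 484 mm⁴
  semicircular cap: d = 46.025 mm → contributes +7 188 015 mm⁴
Total I = 15 301 499 mm⁴.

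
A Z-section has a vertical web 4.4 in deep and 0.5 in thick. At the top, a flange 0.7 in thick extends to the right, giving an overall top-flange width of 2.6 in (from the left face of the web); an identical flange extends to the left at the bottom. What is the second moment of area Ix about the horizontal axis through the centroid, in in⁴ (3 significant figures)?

Break the section into simple shapes (no overlaps), measuring from the bottom-left corner of the bounding box.
Web: 0.5 × 4.4, A = 2.2 in², y = 2.2 in, Ī = 3.5493 in⁴.
Top flange (beyond web): 2.1 × 0.7, A = 1.47 in², y = 4.05 in, Ī = 0.060025 in⁴.
Bottom flange (beyond web): 2.1 × 0.7, A = 1.47 in², y = 0.35 in, Ī = 0.060025 in⁴.
Centroid: ȳ = ΣA·y / ΣA = 2.2 in.
Transfer each piece to the horizontal axis through the centroid using Ī + A·d² with d = y − 2.2:
  web: d = 0 in → contributes +3.5493 in⁴
  top flange (beyond web): d = 1.85 in → contributes +5.0911 in⁴
  bottom flange (beyond web): d = -1.85 in → contributes +5.0911 in⁴
Total I = 13.732 in⁴.

Ix ≈ 13.7 in⁴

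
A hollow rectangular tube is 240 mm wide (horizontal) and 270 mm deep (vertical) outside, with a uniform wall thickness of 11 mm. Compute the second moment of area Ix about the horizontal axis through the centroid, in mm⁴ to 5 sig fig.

Break the section into simple shapes (no overlaps), measuring from the bottom-left corner of the bounding box.
Outer rectangle: 240 × 270, A = 64 800 mm², y = 135 mm, Ī = 393 660 000 mm⁴.
Inner void (subtracted): 218 × 248, A = 54 064 mm², y = 135 mm, Ī = 277 096 021 mm⁴.
By symmetry the centroid is at mid-height, ȳ = 135 mm.
All pieces are centred on the horizontal axis through the centroid, so I = ΣĪ (holes subtracted) = 116 563 979 mm⁴.

Ix ≈ 1.1656 × 10⁸ mm⁴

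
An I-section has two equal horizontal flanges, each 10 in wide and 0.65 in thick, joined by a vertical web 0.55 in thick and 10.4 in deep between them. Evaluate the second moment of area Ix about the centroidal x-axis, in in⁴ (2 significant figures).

Break the section into simple shapes (no overlaps), measuring from the bottom-left corner of the bounding box.
Bottom flange: 10 × 0.65, A = 6.5 in², y = 0.325 in, Ī = 0.2289 in⁴.
Web: 0.55 × 10.4, A = 5.72 in², y = 5.85 in, Ī = 51.56 in⁴.
Top flange: 10 × 0.65, A = 6.5 in², y = 11.38 in, Ī = 0.2289 in⁴.
By symmetry the centroid is at mid-height, ȳ = 5.85 in.
Transfer each piece to the centroidal x-axis using Ī + A·d² with d = y − 5.85:
  bottom flange: d = -5.525 in → contributes +198.6 in⁴
  web: d = 0 in → contributes +51.56 in⁴
  top flange: d = 5.525 in → contributes +198.6 in⁴
Total I = 448.8 in⁴.

Ix ≈ 450 in⁴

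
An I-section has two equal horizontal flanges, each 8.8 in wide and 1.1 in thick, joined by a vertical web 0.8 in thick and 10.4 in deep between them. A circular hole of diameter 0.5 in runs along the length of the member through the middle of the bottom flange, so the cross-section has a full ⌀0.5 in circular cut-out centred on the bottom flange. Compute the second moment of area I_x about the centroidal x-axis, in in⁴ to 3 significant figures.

I_x ≈ 710 in⁴

Decompose the section into non-overlapping parts with the origin at the bottom-left of its bounding rectangle.
Bottom flange: 8.8 × 1.1, A = 9.68 in², y = 0.55 in, Ī = 0.97607 in⁴.
Web: 0.8 × 10.4, A = 8.32 in², y = 6.3 in, Ī = 74.991 in⁴.
Top flange: 8.8 × 1.1, A = 9.68 in², y = 12.05 in, Ī = 0.97607 in⁴.
Hole (subtracted): ⌀0.5, A = 0.19635 in², y = 0.55 in, Ī = 0.003068 in⁴.
Centroid: ȳ = ΣA·y / ΣA = 6.3411 in.
Transfer each piece to the centroidal x-axis using Ī + A·d² with d = y − 6.3411:
  bottom flange: d = -5.7911 in → contributes +325.61 in⁴
  web: d = -0.041079 in → contributes +75.005 in⁴
  top flange: d = 5.7089 in → contributes +316.46 in⁴
  hole: d = -5.7911 in → contributes −6.588 in⁴
Total I = 710.49 in⁴.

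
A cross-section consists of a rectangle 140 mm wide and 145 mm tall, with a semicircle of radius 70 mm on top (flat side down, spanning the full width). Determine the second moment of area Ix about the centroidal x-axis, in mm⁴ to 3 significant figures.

Decompose the section into non-overlapping parts with the origin at the bottom-left of its bounding rectangle.
Rectangular body: 140 × 145, A = 20 300 mm², y = 72.5 mm, Ī = 35 567 292 mm⁴.
Semicircular cap: semicircle r = 70, A = 7696.9 mm², y = 174.71 mm, Ī = 2 635 265 mm⁴.
Centroid: ȳ = ΣA·y / ΣA = 100.6 mm.
Transfer each piece to the centroidal x-axis using Ī + A·d² with d = y − 100.6:
  rectangular body: d = -28.099 mm → contributes +51 595 524 mm⁴
  semicircular cap: d = 74.11 mm → contributes +44 908 521 mm⁴
Total I = 96 504 044 mm⁴.

Ix ≈ 9.65 × 10⁷ mm⁴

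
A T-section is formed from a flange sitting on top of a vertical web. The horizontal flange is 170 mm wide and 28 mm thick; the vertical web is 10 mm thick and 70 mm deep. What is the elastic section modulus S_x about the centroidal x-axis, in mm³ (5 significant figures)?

S_x ≈ 2.6532 × 10⁴ mm³

Treat the section as a set of non-overlapping primitives; coordinates are from the bounding-box lower-left.
Flange: 170 × 28, A = 4 760 mm², y = 84 mm, Ī = 310986.7 mm⁴.
Web: 10 × 70, A = 700 mm², y = 35 mm, Ī = 285833.3 mm⁴.
Centroid: ȳ = ΣA·y / ΣA = 77.71795 mm.
Transfer each piece to the centroidal x-axis using Ī + A·d² with d = y − 77.71795:
  flange: d = 6.282051 mm → contributes +498836.1 mm⁴
  web: d = -42.71795 mm → contributes +1 563 210 mm⁴
Total I = 2 062 046 mm⁴.
Extreme fibre distance c = 77.71795 mm; S = I/c = 26532.42 mm³.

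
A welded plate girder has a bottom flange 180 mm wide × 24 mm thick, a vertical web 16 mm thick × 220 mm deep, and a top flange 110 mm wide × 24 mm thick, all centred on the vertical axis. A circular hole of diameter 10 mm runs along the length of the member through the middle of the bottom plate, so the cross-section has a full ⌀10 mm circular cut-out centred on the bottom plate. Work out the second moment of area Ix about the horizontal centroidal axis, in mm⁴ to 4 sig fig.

Decompose the section into non-overlapping parts with the origin at the bottom-left of its bounding rectangle.
Bottom plate: 180 × 24, A = 4 320 mm², y = 12 mm, Ī = 207 360 mm⁴.
Web plate: 16 × 220, A = 3 520 mm², y = 134 mm, Ī = 14 197 333 mm⁴.
Top plate: 110 × 24, A = 2 640 mm², y = 256 mm, Ī = 126 720 mm⁴.
Hole (subtracted): ⌀10, A = 78.5398 mm², y = 12 mm, Ī = 490.874 mm⁴.
Centroid: ȳ = ΣA·y / ΣA = 115.216 mm.
Transfer each piece to the horizontal centroidal axis using Ī + A·d² with d = y − 115.216:
  bottom plate: d = -103.216 mm → contributes +46 230 912 mm⁴
  web plate: d = 18.7837 mm → contributes +15 439 289 mm⁴
  top plate: d = 140.784 mm → contributes +52 451 669 mm⁴
  hole: d = -103.216 mm → contributes −837 223 mm⁴
Total I = 113 284 647 mm⁴.

Ix ≈ 1.133 × 10⁸ mm⁴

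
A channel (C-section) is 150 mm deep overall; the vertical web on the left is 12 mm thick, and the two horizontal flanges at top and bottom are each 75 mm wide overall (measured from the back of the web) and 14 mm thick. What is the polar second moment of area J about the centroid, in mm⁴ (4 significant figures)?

J ≈ 1.342 × 10⁷ mm⁴

Decompose the section into non-overlapping parts with the origin at the bottom-left of its bounding rectangle.
Web: 12 × 150, A = 1 800 mm², y = 75 mm, Ī = 3 375 000 mm⁴.
Top flange (beyond web): 63 × 14, A = 882 mm², y = 143 mm, Ī = 14 406 mm⁴.
Bottom flange (beyond web): 63 × 14, A = 882 mm², y = 7 mm, Ī = 14 406 mm⁴.
By symmetry the centroid is at mid-height, ȳ = 75 mm.
Transfer each piece to the centroidal x-axis using Ī + A·d² with d = y − 75:
  web: d = 0 mm → contributes +3 375 000 mm⁴
  top flange (beyond web): d = 68 mm → contributes +4 092 774 mm⁴
  bottom flange (beyond web): d = -68 mm → contributes +4 092 774 mm⁴
Total I = 11 560 548 mm⁴.
For the y-axis: x̄ = 24.5606 mm.
Repeating about the centroidal y-axis gives I_y = 1 857 884 mm⁴.
Polar second moment: J = I_x + I_y = 13 418 432 mm⁴.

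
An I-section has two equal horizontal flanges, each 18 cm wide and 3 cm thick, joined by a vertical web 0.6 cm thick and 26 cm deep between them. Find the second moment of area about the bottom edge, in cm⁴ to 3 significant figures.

I_base ≈ 5.53 × 10⁴ cm⁴

Split into non-overlapping primitives; take the origin at the lower-left of the bounding box.
Bottom flange: 18 × 3, A = 54 cm², y = 1.5 cm, Ī = 40.5 cm⁴.
Web: 0.6 × 26, A = 15.6 cm², y = 16 cm, Ī = 878.8 cm⁴.
Top flange: 18 × 3, A = 54 cm², y = 30.5 cm, Ī = 40.5 cm⁴.
Transfer each piece to the base of the section using Ī + A·d² with d = y − 0:
  bottom flange: d = 1.5 cm → contributes +162 cm⁴
  web: d = 16 cm → contributes +4872.4 cm⁴
  top flange: d = 30.5 cm → contributes +50 274 cm⁴
Total I = 55 308 cm⁴.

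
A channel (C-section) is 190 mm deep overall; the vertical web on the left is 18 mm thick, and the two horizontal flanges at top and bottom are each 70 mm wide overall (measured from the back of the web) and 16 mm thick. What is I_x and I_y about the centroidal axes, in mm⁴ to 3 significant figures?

I_x ≈ 2.29 × 10⁷ mm⁴, I_y ≈ 1.84 × 10⁶ mm⁴

Decompose the section into non-overlapping parts with the origin at the bottom-left of its bounding rectangle.
Web: 18 × 190, A = 3 420 mm², y = 95 mm, Ī = 10 288 500 mm⁴.
Top flange (beyond web): 52 × 16, A = 832 mm², y = 182 mm, Ī = 17 749 mm⁴.
Bottom flange (beyond web): 52 × 16, A = 832 mm², y = 8 mm, Ī = 17 749 mm⁴.
By symmetry the centroid is at mid-height, ȳ = 95 mm.
Transfer each piece to the centroidal x-axis using Ī + A·d² with d = y − 95:
  web: d = 0 mm → contributes +10 288 500 mm⁴
  top flange (beyond web): d = 87 mm → contributes +6 315 157 mm⁴
  bottom flange (beyond web): d = -87 mm → contributes +6 315 157 mm⁴
Total I = 22 918 815 mm⁴.
For the y-axis: x̄ = 20.456 mm.
Repeating about the centroidal y-axis gives I_y = 1 838 524 mm⁴.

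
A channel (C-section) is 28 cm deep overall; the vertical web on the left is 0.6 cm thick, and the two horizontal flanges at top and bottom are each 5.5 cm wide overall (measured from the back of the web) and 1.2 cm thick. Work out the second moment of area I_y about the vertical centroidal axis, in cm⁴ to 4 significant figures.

Split into non-overlapping primitives; take the origin at the lower-left of the bounding box.
Web: 0.6 × 28, A = 16.8 cm², x = 0.3 cm, Ī = 0.504 cm⁴.
Top flange (beyond web): 4.9 × 1.2, A = 5.88 cm², x = 3.05 cm, Ī = 11.7649 cm⁴.
Bottom flange (beyond web): 4.9 × 1.2, A = 5.88 cm², x = 3.05 cm, Ī = 11.7649 cm⁴.
Centroid: x̄ = ΣA·x / ΣA = 1.43235 cm.
Transfer each piece to the vertical centroidal axis using Ī + A·d² with d = x − 1.43235:
  web: d = -1.13235 cm → contributes +22.0453 cm⁴
  top flange (beyond web): d = 1.61765 cm → contributes +27.1516 cm⁴
  bottom flange (beyond web): d = 1.61765 cm → contributes +27.1516 cm⁴
Total I = 76.3485 cm⁴.

I_y ≈ 76.35 cm⁴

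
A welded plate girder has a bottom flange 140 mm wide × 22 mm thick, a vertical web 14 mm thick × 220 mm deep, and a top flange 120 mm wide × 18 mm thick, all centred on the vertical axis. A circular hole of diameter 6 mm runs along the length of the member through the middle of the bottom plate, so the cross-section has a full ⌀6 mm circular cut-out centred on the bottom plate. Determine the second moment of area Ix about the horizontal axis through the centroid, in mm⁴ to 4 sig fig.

Ix ≈ 8.635 × 10⁷ mm⁴

Split into non-overlapping primitives; take the origin at the lower-left of the bounding box.
Bottom plate: 140 × 22, A = 3 080 mm², y = 11 mm, Ī = 124 227 mm⁴.
Web plate: 14 × 220, A = 3 080 mm², y = 132 mm, Ī = 12 422 667 mm⁴.
Top plate: 120 × 18, A = 2 160 mm², y = 251 mm, Ī = 58 320 mm⁴.
Hole (subtracted): ⌀6, A = 28.2743 mm², y = 11 mm, Ī = 63.6173 mm⁴.
Centroid: ȳ = ΣA·y / ΣA = 118.466 mm.
Transfer each piece to the horizontal axis through the centroid using Ī + A·d² with d = y − 118.466:
  bottom plate: d = -107.466 mm → contributes +35 695 078 mm⁴
  web plate: d = 13.5338 mm → contributes +12 986 813 mm⁴
  top plate: d = 132.534 mm → contributes +37 999 187 mm⁴
  hole: d = -107.466 mm → contributes −326 603 mm⁴
Total I = 86 354 475 mm⁴.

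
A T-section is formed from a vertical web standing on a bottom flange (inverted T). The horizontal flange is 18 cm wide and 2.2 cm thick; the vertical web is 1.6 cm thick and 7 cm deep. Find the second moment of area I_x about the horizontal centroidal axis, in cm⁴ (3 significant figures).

Split into non-overlapping primitives; take the origin at the lower-left of the bounding box.
Flange: 18 × 2.2, A = 39.6 cm², y = 1.1 cm, Ī = 15.972 cm⁴.
Web: 1.6 × 7, A = 11.2 cm², y = 5.7 cm, Ī = 45.733 cm⁴.
Centroid: ȳ = ΣA·y / ΣA = 2.1142 cm.
Transfer each piece to the horizontal centroidal axis using Ī + A·d² with d = y − 2.1142:
  flange: d = -1.0142 cm → contributes +56.702 cm⁴
  web: d = 3.5858 cm → contributes +189.74 cm⁴
Total I = 246.45 cm⁴.

I_x ≈ 246 cm⁴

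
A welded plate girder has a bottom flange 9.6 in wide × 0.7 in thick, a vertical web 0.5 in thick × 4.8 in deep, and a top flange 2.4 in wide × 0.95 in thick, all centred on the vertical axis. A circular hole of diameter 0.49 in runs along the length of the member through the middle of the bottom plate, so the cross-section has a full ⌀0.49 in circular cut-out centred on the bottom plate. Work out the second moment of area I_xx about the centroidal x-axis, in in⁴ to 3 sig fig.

Split into non-overlapping primitives; take the origin at the lower-left of the bounding box.
Bottom plate: 9.6 × 0.7, A = 6.72 in², y = 0.35 in, Ī = 0.2744 in⁴.
Web plate: 0.5 × 4.8, A = 2.4 in², y = 3.1 in, Ī = 4.608 in⁴.
Top plate: 2.4 × 0.95, A = 2.28 in², y = 5.975 in, Ī = 0.17148 in⁴.
Hole (subtracted): ⌀0.49, A = 0.18857 in², y = 0.35 in, Ī = 0.0028298 in⁴.
Centroid: ȳ = ΣA·y / ΣA = 2.0826 in.
Transfer each piece to the centroidal x-axis using Ī + A·d² with d = y − 2.0826:
  bottom plate: d = -1.7326 in → contributes +20.447 in⁴
  web plate: d = 1.0174 in → contributes +7.0922 in⁴
  top plate: d = 3.8924 in → contributes +34.715 in⁴
  hole: d = -1.7326 in → contributes −0.56892 in⁴
Total I = 61.686 in⁴.

I_xx ≈ 61.7 in⁴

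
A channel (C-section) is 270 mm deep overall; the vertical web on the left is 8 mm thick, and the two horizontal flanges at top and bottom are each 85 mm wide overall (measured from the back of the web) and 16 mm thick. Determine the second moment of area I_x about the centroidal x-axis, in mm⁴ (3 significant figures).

I_x ≈ 5.29 × 10⁷ mm⁴

Split into non-overlapping primitives; take the origin at the lower-left of the bounding box.
Web: 8 × 270, A = 2 160 mm², y = 135 mm, Ī = 13 122 000 mm⁴.
Top flange (beyond web): 77 × 16, A = 1 232 mm², y = 262 mm, Ī = 26 283 mm⁴.
Bottom flange (beyond web): 77 × 16, A = 1 232 mm², y = 8 mm, Ī = 26 283 mm⁴.
By symmetry the centroid is at mid-height, ȳ = 135 mm.
Transfer each piece to the centroidal x-axis using Ī + A·d² with d = y − 135:
  web: d = 0 mm → contributes +13 122 000 mm⁴
  top flange (beyond web): d = 127 mm → contributes +19 897 211 mm⁴
  bottom flange (beyond web): d = -127 mm → contributes +19 897 211 mm⁴
Total I = 52 916 421 mm⁴.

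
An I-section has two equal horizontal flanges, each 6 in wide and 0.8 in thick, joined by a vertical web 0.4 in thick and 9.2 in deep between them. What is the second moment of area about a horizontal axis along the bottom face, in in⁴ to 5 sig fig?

Break the section into simple shapes (no overlaps), measuring from the bottom-left corner of the bounding box.
Bottom flange: 6 × 0.8, A = 4.8 in², y = 0.4 in, Ī = 0.256 in⁴.
Web: 0.4 × 9.2, A = 3.68 in², y = 5.4 in, Ī = 25.95627 in⁴.
Top flange: 6 × 0.8, A = 4.8 in², y = 10.4 in, Ī = 0.256 in⁴.
Transfer each piece to the bottom edge using Ī + A·d² with d = y − 0:
  bottom flange: d = 0.4 in → contributes +1.024 in⁴
  web: d = 5.4 in → contributes +133.2651 in⁴
  top flange: d = 10.4 in → contributes +519.424 in⁴
Total I = 653.7131 in⁴.

I_base ≈ 653.71 in⁴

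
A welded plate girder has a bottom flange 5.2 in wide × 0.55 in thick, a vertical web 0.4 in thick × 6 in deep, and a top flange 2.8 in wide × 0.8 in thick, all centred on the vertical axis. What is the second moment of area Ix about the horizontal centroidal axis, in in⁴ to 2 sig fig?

Ix ≈ 64 in⁴

Break the section into simple shapes (no overlaps), measuring from the bottom-left corner of the bounding box.
Bottom plate: 5.2 × 0.55, A = 2.86 in², y = 0.275 in, Ī = 0.0721 in⁴.
Web plate: 0.4 × 6, A = 2.4 in², y = 3.55 in, Ī = 7.2 in⁴.
Top plate: 2.8 × 0.8, A = 2.24 in², y = 6.95 in, Ī = 0.1195 in⁴.
Centroid: ȳ = ΣA·y / ΣA = 3.317 in.
Transfer each piece to the horizontal centroidal axis using Ī + A·d² with d = y − 3.317:
  bottom plate: d = -3.042 in → contributes +26.53 in⁴
  web plate: d = 0.2334 in → contributes +7.331 in⁴
  top plate: d = 3.633 in → contributes +29.69 in⁴
Total I = 63.55 in⁴.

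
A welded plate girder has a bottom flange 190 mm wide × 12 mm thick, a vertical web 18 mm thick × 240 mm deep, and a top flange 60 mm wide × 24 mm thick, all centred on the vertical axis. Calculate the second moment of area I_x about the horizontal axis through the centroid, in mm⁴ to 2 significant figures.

I_x ≈ 8.1 × 10⁷ mm⁴

Split into non-overlapping primitives; take the origin at the lower-left of the bounding box.
Bottom plate: 190 × 12, A = 2 280 mm², y = 6 mm, Ī = 27 360 mm⁴.
Web plate: 18 × 240, A = 4 320 mm², y = 132 mm, Ī = 20 736 000 mm⁴.
Top plate: 60 × 24, A = 1 440 mm², y = 264 mm, Ī = 69 120 mm⁴.
Centroid: ȳ = ΣA·y / ΣA = 119.9 mm.
Transfer each piece to the horizontal axis through the centroid using Ī + A·d² with d = y − 119.9:
  bottom plate: d = -113.9 mm → contributes +29 611 705 mm⁴
  web plate: d = 12.09 mm → contributes +21 367 399 mm⁴
  top plate: d = 144.1 mm → contributes +29 966 111 mm⁴
Total I = 80 945 216 mm⁴.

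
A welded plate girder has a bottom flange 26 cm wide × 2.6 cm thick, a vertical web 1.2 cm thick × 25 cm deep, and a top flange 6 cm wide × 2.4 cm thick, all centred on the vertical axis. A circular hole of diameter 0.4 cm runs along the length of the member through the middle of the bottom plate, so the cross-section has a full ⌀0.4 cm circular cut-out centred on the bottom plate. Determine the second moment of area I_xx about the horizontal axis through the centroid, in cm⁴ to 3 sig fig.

Split into non-overlapping primitives; take the origin at the lower-left of the bounding box.
Bottom plate: 26 × 2.6, A = 67.6 cm², y = 1.3 cm, Ī = 38.081 cm⁴.
Web plate: 1.2 × 25, A = 30 cm², y = 15.1 cm, Ī = 1562.5 cm⁴.
Top plate: 6 × 2.4, A = 14.4 cm², y = 28.8 cm, Ī = 6.912 cm⁴.
Hole (subtracted): ⌀0.4, A = 0.12566 cm², y = 1.3 cm, Ī = 0.0012566 cm⁴.
Centroid: ȳ = ΣA·y / ΣA = 8.5403 cm.
Transfer each piece to the horizontal axis through the centroid using Ī + A·d² with d = y − 8.5403:
  bottom plate: d = -7.2403 cm → contributes +3581.8 cm⁴
  web plate: d = 6.5597 cm → contributes +2853.4 cm⁴
  top plate: d = 20.26 cm → contributes +5917.5 cm⁴
  hole: d = -7.2403 cm → contributes −6.5887 cm⁴
Total I = 12 346 cm⁴.

I_xx ≈ 1.23 × 10⁴ cm⁴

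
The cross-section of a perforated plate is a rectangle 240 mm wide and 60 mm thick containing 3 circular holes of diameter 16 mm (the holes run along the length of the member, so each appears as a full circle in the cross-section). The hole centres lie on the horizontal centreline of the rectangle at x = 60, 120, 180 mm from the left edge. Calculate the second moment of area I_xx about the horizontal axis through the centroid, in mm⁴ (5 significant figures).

Split into non-overlapping primitives; take the origin at the lower-left of the bounding box.
Plate: 240 × 60, A = 14 400 mm², y = 30 mm, Ī = 4 320 000 mm⁴.
Hole 1 (subtracted): ⌀16, A = 201.0619 mm², y = 30 mm, Ī = 3216.991 mm⁴.
Hole 2 (subtracted): ⌀16, A = 201.0619 mm², y = 30 mm, Ī = 3216.991 mm⁴.
Hole 3 (subtracted): ⌀16, A = 201.0619 mm², y = 30 mm, Ī = 3216.991 mm⁴.
By symmetry the centroid is at mid-height, ȳ = 30 mm.
All pieces are centred on the horizontal axis through the centroid, so I = ΣĪ (holes subtracted) = 4 310 349 mm⁴.

I_xx ≈ 4.3103 × 10⁶ mm⁴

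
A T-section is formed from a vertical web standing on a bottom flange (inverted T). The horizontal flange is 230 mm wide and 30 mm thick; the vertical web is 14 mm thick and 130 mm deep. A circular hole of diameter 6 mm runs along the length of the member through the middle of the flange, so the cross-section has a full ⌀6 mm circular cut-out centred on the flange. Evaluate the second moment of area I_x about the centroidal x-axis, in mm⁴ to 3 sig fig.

Treat the section as a set of non-overlapping primitives; coordinates are from the bounding-box lower-left.
Flange: 230 × 30, A = 6 900 mm², y = 15 mm, Ī = 517 500 mm⁴.
Web: 14 × 130, A = 1 820 mm², y = 95 mm, Ī = 2 563 167 mm⁴.
Hole (subtracted): ⌀6, A = 28.274 mm², y = 15 mm, Ī = 63.617 mm⁴.
Centroid: ȳ = ΣA·y / ΣA = 31.752 mm.
Transfer each piece to the centroidal x-axis using Ī + A·d² with d = y − 31.752:
  flange: d = -16.752 mm → contributes +2 453 743 mm⁴
  web: d = 63.248 mm → contributes +9 843 830 mm⁴
  hole: d = -16.752 mm → contributes −7997.8 mm⁴
Total I = 12 289 575 mm⁴.

I_x ≈ 1.23 × 10⁷ mm⁴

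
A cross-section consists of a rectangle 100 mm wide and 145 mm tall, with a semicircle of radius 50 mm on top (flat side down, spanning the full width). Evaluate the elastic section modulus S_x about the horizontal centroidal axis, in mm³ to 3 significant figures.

Break the section into simple shapes (no overlaps), measuring from the bottom-left corner of the bounding box.
Rectangular body: 100 × 145, A = 14 500 mm², y = 72.5 mm, Ī = 25 405 208 mm⁴.
Semicircular cap: semicircle r = 50, A = 3 927 mm², y = 166.22 mm, Ī = 685 981 mm⁴.
Centroid: ȳ = ΣA·y / ΣA = 92.473 mm.
Transfer each piece to the horizontal centroidal axis using Ī + A·d² with d = y − 92.473:
  rectangular body: d = -19.973 mm → contributes +31 189 492 mm⁴
  semicircular cap: d = 73.748 mm → contributes +22 043 840 mm⁴
Total I = 53 233 332 mm⁴.
Extreme fibre distance c = 102.53 mm; S = I/c = 519 212 mm³.

S_x ≈ 5.19 × 10⁵ mm³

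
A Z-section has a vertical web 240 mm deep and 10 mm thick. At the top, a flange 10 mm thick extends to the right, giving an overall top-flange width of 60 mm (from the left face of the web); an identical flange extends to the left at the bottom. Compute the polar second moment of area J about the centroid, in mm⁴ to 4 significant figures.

Break the section into simple shapes (no overlaps), measuring from the bottom-left corner of the bounding box.
Web: 10 × 240, A = 2 400 mm², y = 120 mm, Ī = 11 520 000 mm⁴.
Top flange (beyond web): 50 × 10, A = 500 mm², y = 235 mm, Ī = 4166.67 mm⁴.
Bottom flange (beyond web): 50 × 10, A = 500 mm², y = 5 mm, Ī = 4166.67 mm⁴.
Centroid: ȳ = ΣA·y / ΣA = 120 mm.
Transfer each piece to the centroidal x-axis using Ī + A·d² with d = y − 120:
  web: d = 0 mm → contributes +11 520 000 mm⁴
  top flange (beyond web): d = 115 mm → contributes +6 616 667 mm⁴
  bottom flange (beyond web): d = -115 mm → contributes +6 616 667 mm⁴
Total I = 24 753 333 mm⁴.
For the y-axis: x̄ = 55 mm.
Repeating about the centroidal y-axis gives I_y = 1 128 333 mm⁴.
Polar second moment: J = I_x + I_y = 25 881 667 mm⁴.

J ≈ 2.588 × 10⁷ mm⁴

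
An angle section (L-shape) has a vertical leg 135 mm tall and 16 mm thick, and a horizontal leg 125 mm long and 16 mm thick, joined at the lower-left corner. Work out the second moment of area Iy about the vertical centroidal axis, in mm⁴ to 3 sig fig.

Decompose the section into non-overlapping parts with the origin at the bottom-left of its bounding rectangle.
Vertical leg: 16 × 135, A = 2 160 mm², x = 8 mm, Ī = 46 080 mm⁴.
Horizontal leg (remainder): 109 × 16, A = 1 744 mm², x = 70.5 mm, Ī = 1 726 705 mm⁴.
Centroid: x̄ = ΣA·x / ΣA = 35.92 mm.
Transfer each piece to the vertical centroidal axis using Ī + A·d² with d = x − 35.92:
  vertical leg: d = -27.92 mm → contributes +1 729 867 mm⁴
  horizontal leg (remainder): d = 34.58 mm → contributes +3 812 129 mm⁴
Total I = 5 541 996 mm⁴.

Iy ≈ 5.54 × 10⁶ mm⁴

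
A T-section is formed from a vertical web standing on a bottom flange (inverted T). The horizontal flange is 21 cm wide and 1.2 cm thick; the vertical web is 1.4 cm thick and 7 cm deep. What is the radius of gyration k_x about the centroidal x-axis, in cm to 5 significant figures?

k_x ≈ 2.1491 cm

Decompose the section into non-overlapping parts with the origin at the bottom-left of its bounding rectangle.
Flange: 21 × 1.2, A = 25.2 cm², y = 0.6 cm, Ī = 3.024 cm⁴.
Web: 1.4 × 7, A = 9.8 cm², y = 4.7 cm, Ī = 40.01667 cm⁴.
Centroid: ȳ = ΣA·y / ΣA = 1.748 cm.
Transfer each piece to the centroidal x-axis using Ī + A·d² with d = y − 1.748:
  flange: d = -1.148 cm → contributes +36.23518 cm⁴
  web: d = 2.952 cm → contributes +125.4168 cm⁴
Total I = 161.652 cm⁴.
Radius of gyration: k = √(I/A) = √(161.652 / 35) = 2.1491 cm.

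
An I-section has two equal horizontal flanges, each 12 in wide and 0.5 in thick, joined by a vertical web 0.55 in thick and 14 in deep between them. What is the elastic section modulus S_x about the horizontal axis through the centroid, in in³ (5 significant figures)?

Treat the section as a set of non-overlapping primitives; coordinates are from the bounding-box lower-left.
Bottom flange: 12 × 0.5, A = 6 in², y = 0.25 in, Ī = 0.125 in⁴.
Web: 0.55 × 14, A = 7.7 in², y = 7.5 in, Ī = 125.7667 in⁴.
Top flange: 12 × 0.5, A = 6 in², y = 14.75 in, Ī = 0.125 in⁴.
By symmetry the centroid is at mid-height, ȳ = 7.5 in.
Transfer each piece to the horizontal axis through the centroid using Ī + A·d² with d = y − 7.5:
  bottom flange: d = -7.25 in → contributes +315.5 in⁴
  web: d = 0 in → contributes +125.7667 in⁴
  top flange: d = 7.25 in → contributes +315.5 in⁴
Total I = 756.7667 in⁴.
Extreme fibre distance c = 7.5 in; S = I/c = 100.9022 in³.

S_x ≈ 100.90 in³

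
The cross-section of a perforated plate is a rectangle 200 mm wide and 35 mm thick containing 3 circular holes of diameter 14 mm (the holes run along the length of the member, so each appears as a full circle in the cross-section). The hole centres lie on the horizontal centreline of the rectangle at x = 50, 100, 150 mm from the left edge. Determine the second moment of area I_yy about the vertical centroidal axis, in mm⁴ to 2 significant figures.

I_yy ≈ 2.3 × 10⁷ mm⁴

Break the section into simple shapes (no overlaps), measuring from the bottom-left corner of the bounding box.
Plate: 200 × 35, A = 7 000 mm², x = 100 mm, Ī = 23 333 333 mm⁴.
Hole 1 (subtracted): ⌀14, A = 153.9 mm², x = 50 mm, Ī = 1 886 mm⁴.
Hole 2 (subtracted): ⌀14, A = 153.9 mm², x = 100 mm, Ī = 1 886 mm⁴.
Hole 3 (subtracted): ⌀14, A = 153.9 mm², x = 150 mm, Ī = 1 886 mm⁴.
By symmetry the centroid is at mid-width, x̄ = 100 mm.
Transfer each piece to the vertical centroidal axis using Ī + A·d² with d = x − 100:
  plate: d = 0 mm → contributes +23 333 333 mm⁴
  hole 1: d = -50 mm → contributes −386 731 mm⁴
  hole 2: d = 0 mm → contributes −1 886 mm⁴
  hole 3: d = 50 mm → contributes −386 731 mm⁴
Total I = 22 557 986 mm⁴.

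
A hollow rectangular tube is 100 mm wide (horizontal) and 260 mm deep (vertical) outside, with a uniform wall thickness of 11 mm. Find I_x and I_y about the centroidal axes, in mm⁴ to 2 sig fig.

I_x ≈ 5.9 × 10⁷ mm⁴, I_y ≈ 1.2 × 10⁷ mm⁴

Split into non-overlapping primitives; take the origin at the lower-left of the bounding box.
Outer rectangle: 100 × 260, A = 26 000 mm², y = 130 mm, Ī = 146 466 667 mm⁴.
Inner void (subtracted): 78 × 238, A = 18 564 mm², y = 130 mm, Ī = 87 628 268 mm⁴.
By symmetry the centroid is at mid-height, ȳ = 130 mm.
All pieces are centred on the centroidal x-axis, so I = ΣĪ (holes subtracted) = 58 838 399 mm⁴.
Repeating about the centroidal y-axis gives I_y = 12 254 719 mm⁴.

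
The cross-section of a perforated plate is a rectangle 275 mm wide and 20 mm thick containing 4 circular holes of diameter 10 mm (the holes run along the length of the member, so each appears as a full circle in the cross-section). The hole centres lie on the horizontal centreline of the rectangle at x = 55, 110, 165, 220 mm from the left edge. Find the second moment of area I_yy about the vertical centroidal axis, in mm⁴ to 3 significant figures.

Decompose the section into non-overlapping parts with the origin at the bottom-left of its bounding rectangle.
Plate: 275 × 20, A = 5 500 mm², x = 137.5 mm, Ī = 34 661 458 mm⁴.
Hole 1 (subtracted): ⌀10, A = 78.54 mm², x = 55 mm, Ī = 490.87 mm⁴.
Hole 2 (subtracted): ⌀10, A = 78.54 mm², x = 110 mm, Ī = 490.87 mm⁴.
Hole 3 (subtracted): ⌀10, A = 78.54 mm², x = 165 mm, Ī = 490.87 mm⁴.
Hole 4 (subtracted): ⌀10, A = 78.54 mm², x = 220 mm, Ī = 490.87 mm⁴.
By symmetry the centroid is at mid-width, x̄ = 137.5 mm.
Transfer each piece to the vertical centroidal axis using Ī + A·d² with d = x − 137.5:
  plate: d = 0 mm → contributes +34 661 458 mm⁴
  hole 1: d = -82.5 mm → contributes −535 052 mm⁴
  hole 2: d = -27.5 mm → contributes −59 887 mm⁴
  hole 3: d = 27.5 mm → contributes −59 887 mm⁴
  hole 4: d = 82.5 mm → contributes −535 052 mm⁴
Total I = 33 471 580 mm⁴.

I_yy ≈ 3.35 × 10⁷ mm⁴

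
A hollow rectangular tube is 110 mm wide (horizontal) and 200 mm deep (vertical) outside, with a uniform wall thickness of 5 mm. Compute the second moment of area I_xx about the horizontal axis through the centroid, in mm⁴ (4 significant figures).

I_xx ≈ 1.618 × 10⁷ mm⁴

Treat the section as a set of non-overlapping primitives; coordinates are from the bounding-box lower-left.
Outer rectangle: 110 × 200, A = 22 000 mm², y = 100 mm, Ī = 73 333 333 mm⁴.
Inner void (subtracted): 100 × 190, A = 19 000 mm², y = 100 mm, Ī = 57 158 333 mm⁴.
By symmetry the centroid is at mid-height, ȳ = 100 mm.
All pieces are centred on the horizontal axis through the centroid, so I = ΣĪ (holes subtracted) = 16 175 000 mm⁴.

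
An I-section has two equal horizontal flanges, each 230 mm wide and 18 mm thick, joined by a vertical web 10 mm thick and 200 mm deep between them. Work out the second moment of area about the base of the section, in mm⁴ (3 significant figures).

Split into non-overlapping primitives; take the origin at the lower-left of the bounding box.
Bottom flange: 230 × 18, A = 4 140 mm², y = 9 mm, Ī = 111 780 mm⁴.
Web: 10 × 200, A = 2 000 mm², y = 118 mm, Ī = 6 666 667 mm⁴.
Top flange: 230 × 18, A = 4 140 mm², y = 227 mm, Ī = 111 780 mm⁴.
Transfer each piece to a horizontal axis along the bottom face using Ī + A·d² with d = y − 0:
  bottom flange: d = 9 mm → contributes +447 120 mm⁴
  web: d = 118 mm → contributes +34 514 667 mm⁴
  top flange: d = 227 mm → contributes +213 441 840 mm⁴
Total I = 248 403 627 mm⁴.

I_base ≈ 2.48 × 10⁸ mm⁴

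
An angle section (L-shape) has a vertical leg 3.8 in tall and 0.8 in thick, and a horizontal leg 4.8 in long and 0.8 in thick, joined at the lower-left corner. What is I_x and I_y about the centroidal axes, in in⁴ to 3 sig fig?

Split into non-overlapping primitives; take the origin at the lower-left of the bounding box.
Vertical leg: 0.8 × 3.8, A = 3.04 in², y = 1.9 in, Ī = 3.6581 in⁴.
Horizontal leg (remainder): 4 × 0.8, A = 3.2 in², y = 0.4 in, Ī = 0.17067 in⁴.
Centroid: ȳ = ΣA·y / ΣA = 1.1308 in.
Transfer each piece to the centroidal x-axis using Ī + A·d² with d = y − 1.1308:
  vertical leg: d = 0.76923 in → contributes +5.4569 in⁴
  horizontal leg (remainder): d = -0.73077 in → contributes +1.8795 in⁴
Total I = 7.3365 in⁴.
For the y-axis: x̄ = 1.6308 in.
Repeating about the centroidal y-axis gives I_y = 13.408 in⁴.

I_x ≈ 7.34 in⁴, I_y ≈ 13.4 in⁴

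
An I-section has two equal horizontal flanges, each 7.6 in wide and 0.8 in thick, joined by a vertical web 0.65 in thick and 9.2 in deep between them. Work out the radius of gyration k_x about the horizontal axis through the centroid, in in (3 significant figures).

k_x ≈ 4.37 in

Break the section into simple shapes (no overlaps), measuring from the bottom-left corner of the bounding box.
Bottom flange: 7.6 × 0.8, A = 6.08 in², y = 0.4 in, Ī = 0.32427 in⁴.
Web: 0.65 × 9.2, A = 5.98 in², y = 5.4 in, Ī = 42.179 in⁴.
Top flange: 7.6 × 0.8, A = 6.08 in², y = 10.4 in, Ī = 0.32427 in⁴.
By symmetry the centroid is at mid-height, ȳ = 5.4 in.
Transfer each piece to the horizontal axis through the centroid using Ī + A·d² with d = y − 5.4:
  bottom flange: d = -5 in → contributes +152.32 in⁴
  web: d = 0 in → contributes +42.179 in⁴
  top flange: d = 5 in → contributes +152.32 in⁴
Total I = 346.83 in⁴.
Radius of gyration: k = √(I/A) = √(346.83 / 18.14) = 4.3726 in.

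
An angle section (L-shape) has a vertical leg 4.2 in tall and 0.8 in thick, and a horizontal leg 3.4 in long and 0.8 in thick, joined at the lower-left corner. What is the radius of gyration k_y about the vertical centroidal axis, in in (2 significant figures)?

k_y ≈ 0.96 in

Decompose the section into non-overlapping parts with the origin at the bottom-left of its bounding rectangle.
Vertical leg: 0.8 × 4.2, A = 3.36 in², x = 0.4 in, Ī = 0.1792 in⁴.
Horizontal leg (remainder): 2.6 × 0.8, A = 2.08 in², x = 2.1 in, Ī = 1.172 in⁴.
Centroid: x̄ = ΣA·x / ΣA = 1.05 in.
Transfer each piece to the vertical centroidal axis using Ī + A·d² with d = x − 1.05:
  vertical leg: d = -0.65 in → contributes +1.599 in⁴
  horizontal leg (remainder): d = 1.05 in → contributes +3.465 in⁴
Total I = 5.064 in⁴.
Radius of gyration: k = √(I/A) = √(5.064 / 5.44) = 0.9648 in.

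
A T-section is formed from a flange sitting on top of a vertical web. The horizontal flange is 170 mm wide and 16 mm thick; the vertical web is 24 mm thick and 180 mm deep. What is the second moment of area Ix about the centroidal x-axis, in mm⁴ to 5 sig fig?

Ix ≈ 2.7752 × 10⁷ mm⁴

Decompose the section into non-overlapping parts with the origin at the bottom-left of its bounding rectangle.
Flange: 170 × 16, A = 2 720 mm², y = 188 mm, Ī = 58026.67 mm⁴.
Web: 24 × 180, A = 4 320 mm², y = 90 mm, Ī = 11 664 000 mm⁴.
Centroid: ȳ = ΣA·y / ΣA = 127.8636 mm.
Transfer each piece to the centroidal x-axis using Ī + A·d² with d = y − 127.8636:
  flange: d = 60.13636 mm → contributes +9 894 586 mm⁴
  web: d = -37.86364 mm → contributes +17 857 389 mm⁴
Total I = 27 751 976 mm⁴.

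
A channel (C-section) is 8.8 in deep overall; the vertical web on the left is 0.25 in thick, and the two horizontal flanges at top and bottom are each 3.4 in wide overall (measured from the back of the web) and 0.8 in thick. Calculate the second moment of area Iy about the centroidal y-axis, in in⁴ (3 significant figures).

Split into non-overlapping primitives; take the origin at the lower-left of the bounding box.
Web: 0.25 × 8.8, A = 2.2 in², x = 0.125 in, Ī = 0.011458 in⁴.
Top flange (beyond web): 3.15 × 0.8, A = 2.52 in², x = 1.825 in, Ī = 2.0837 in⁴.
Bottom flange (beyond web): 3.15 × 0.8, A = 2.52 in², x = 1.825 in, Ī = 2.0837 in⁴.
Centroid: x̄ = ΣA·x / ΣA = 1.3084 in.
Transfer each piece to the centroidal y-axis using Ī + A·d² with d = x − 1.3084:
  web: d = -1.1834 in → contributes +3.0925 in⁴
  top flange (beyond web): d = 0.51657 in → contributes +2.7562 in⁴
  bottom flange (beyond web): d = 0.51657 in → contributes +2.7562 in⁴
Total I = 8.6049 in⁴.

Iy ≈ 8.60 in⁴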